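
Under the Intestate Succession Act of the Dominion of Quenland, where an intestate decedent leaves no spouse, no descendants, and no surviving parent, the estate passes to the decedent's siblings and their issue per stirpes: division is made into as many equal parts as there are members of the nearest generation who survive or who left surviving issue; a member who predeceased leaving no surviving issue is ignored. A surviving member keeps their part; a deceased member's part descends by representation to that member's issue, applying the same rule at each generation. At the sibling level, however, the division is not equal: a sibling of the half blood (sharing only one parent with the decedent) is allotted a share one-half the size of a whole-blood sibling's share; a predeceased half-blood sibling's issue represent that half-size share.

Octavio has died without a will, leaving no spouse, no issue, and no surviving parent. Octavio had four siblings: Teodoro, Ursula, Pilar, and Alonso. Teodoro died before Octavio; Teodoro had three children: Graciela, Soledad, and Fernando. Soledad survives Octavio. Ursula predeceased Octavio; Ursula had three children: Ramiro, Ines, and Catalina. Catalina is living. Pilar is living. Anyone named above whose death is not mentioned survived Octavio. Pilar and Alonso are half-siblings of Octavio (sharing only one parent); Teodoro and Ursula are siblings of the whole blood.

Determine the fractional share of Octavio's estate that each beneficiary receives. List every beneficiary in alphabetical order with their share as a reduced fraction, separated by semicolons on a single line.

Alonso 1/6; Catalina 1/9; Fernando 1/9; Graciela 1/9; Ines 1/9; Pilar 1/6; Ramiro 1/9; Soledad 1/9

No spouse, descendants, or parent survives, so the estate passes to Octavio's siblings per stirpes.
Half-blood siblings count for one-half the weight of whole-blood siblings at the initial division.
Dividing 1 in proportion to weights (total weight 3): Teodoro (weight 1) → 1/3; Ursula (weight 1) → 1/3; Pilar (weight 1/2) → 1/6; Alonso (weight 1/2) → 1/6.
Teodoro predeceased; the 1/3 allotted to Teodoro's branch passes to Teodoro's issue by representation.
The 1/3 is divided into 3 equal shares of 1/9 among Graciela, Soledad, Fernando.
Graciela is living and takes 1/9.
Soledad is living and takes 1/9.
Fernando is living and takes 1/9.
Ursula predeceased; the 1/3 allotted to Ursula's branch passes to Ursula's issue by representation.
The 1/3 is divided into 3 equal shares of 1/9 among Ramiro, Ines, Catalina.
Ramiro is living and takes 1/9.
Ines is living and takes 1/9.
Catalina is living and takes 1/9.
Pilar is living and takes 1/6.
Alonso is living and takes 1/6.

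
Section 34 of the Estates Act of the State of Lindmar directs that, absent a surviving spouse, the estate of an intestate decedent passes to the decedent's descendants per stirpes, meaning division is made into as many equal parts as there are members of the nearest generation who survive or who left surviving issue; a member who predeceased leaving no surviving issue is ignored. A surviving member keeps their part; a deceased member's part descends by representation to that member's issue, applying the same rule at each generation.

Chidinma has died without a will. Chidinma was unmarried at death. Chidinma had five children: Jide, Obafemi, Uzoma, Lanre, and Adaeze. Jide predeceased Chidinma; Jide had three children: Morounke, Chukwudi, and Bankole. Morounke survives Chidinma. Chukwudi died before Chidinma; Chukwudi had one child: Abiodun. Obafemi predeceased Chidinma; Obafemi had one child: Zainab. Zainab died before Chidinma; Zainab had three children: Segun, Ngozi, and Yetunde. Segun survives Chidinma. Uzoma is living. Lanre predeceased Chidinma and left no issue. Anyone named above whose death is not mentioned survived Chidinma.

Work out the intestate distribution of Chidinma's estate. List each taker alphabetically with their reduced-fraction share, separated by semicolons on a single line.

Abiodun 1/12; Adaeze 1/4; Bankole 1/12; Morounke 1/12; Ngozi 1/12; Segun 1/12; Uzoma 1/4; Yetunde 1/12

There is no surviving spouse, so the entire estate passes to Chidinma's descendants per stirpes.
Lanre left no surviving issue, so that branch lapses and is disregarded.
The estate is divided into 4 equal shares of 1/4 among Jide, Obafemi, Uzoma, Adaeze.
Jide predeceased; the 1/4 allotted to Jide's branch passes to Jide's issue by representation.
The 1/4 is divided into 3 equal shares of 1/12 among Morounke, Chukwudi, Bankole.
Morounke is living and takes 1/12.
Chukwudi predeceased; the 1/12 allotted to Chukwudi's branch passes to Chukwudi's issue by representation.
Abiodun is the sole taker at this level and receives the full 1/12.
Bankole is living and takes 1/12.
Obafemi predeceased; the 1/4 allotted to Obafemi's branch passes to Obafemi's issue by representation.
Zainab's line is the sole branch at this level, so the full 1/4 passes to Zainab's issue by representation.
The 1/4 is divided into 3 equal shares of 1/12 among Segun, Ngozi, Yetunde.
Segun is living and takes 1/12.
Ngozi is living and takes 1/12.
Yetunde is living and takes 1/12.
Uzoma is living and takes 1/4.
Adaeze is living and takes 1/4.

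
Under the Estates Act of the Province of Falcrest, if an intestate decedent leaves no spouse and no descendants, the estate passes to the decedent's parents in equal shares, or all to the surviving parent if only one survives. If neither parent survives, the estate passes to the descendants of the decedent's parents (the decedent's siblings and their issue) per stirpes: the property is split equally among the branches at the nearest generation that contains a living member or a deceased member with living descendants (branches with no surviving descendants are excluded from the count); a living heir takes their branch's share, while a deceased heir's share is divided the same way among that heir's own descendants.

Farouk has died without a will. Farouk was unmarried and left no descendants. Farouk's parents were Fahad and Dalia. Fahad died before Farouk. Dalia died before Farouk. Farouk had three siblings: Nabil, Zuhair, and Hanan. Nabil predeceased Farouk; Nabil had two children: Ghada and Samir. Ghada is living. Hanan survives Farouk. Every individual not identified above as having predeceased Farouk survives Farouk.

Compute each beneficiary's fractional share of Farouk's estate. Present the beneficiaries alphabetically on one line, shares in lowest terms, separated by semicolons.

Ghada 1/6; Hanan 1/3; Samir 1/6; Zuhair 1/3

Neither parent survives and there are no descendants, so the estate passes to Farouk's siblings and their issue per stirpes.
The estate is divided into 3 equal shares of 1/3 among Nabil, Zuhair, Hanan.
Nabil predeceased; the 1/3 allotted to Nabil's branch passes to Nabil's issue by representation.
The 1/3 is divided into 2 equal shares of 1/6 among Ghada, Samir.
Ghada is living and takes 1/6.
Samir is living and takes 1/6.
Zuhair is living and takes 1/3.
Hanan is living and takes 1/3.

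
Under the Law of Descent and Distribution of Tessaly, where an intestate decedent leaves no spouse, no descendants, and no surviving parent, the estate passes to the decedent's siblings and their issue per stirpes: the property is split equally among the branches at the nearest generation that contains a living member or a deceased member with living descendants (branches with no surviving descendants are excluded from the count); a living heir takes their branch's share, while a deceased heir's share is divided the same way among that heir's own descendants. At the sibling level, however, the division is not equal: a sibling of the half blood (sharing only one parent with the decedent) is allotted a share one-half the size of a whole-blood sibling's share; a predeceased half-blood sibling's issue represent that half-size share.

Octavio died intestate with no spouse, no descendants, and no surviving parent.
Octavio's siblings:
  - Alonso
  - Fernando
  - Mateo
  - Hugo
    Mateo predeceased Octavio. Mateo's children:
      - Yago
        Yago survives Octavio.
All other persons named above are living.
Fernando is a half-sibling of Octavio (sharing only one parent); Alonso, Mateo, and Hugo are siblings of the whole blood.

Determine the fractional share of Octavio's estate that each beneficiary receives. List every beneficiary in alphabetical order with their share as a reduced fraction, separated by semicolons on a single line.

Alonso 2/7; Fernando 1/7; Hugo 2/7; Yago 2/7

No spouse, descendants, or parent survives, so the estate passes to Octavio's siblings per stirpes.
Half-blood siblings count for one-half the weight of whole-blood siblings at the initial division.
Dividing 1 in proportion to weights (total weight 7/2): Alonso (weight 1) → 2/7; Fernando (weight 1/2) → 1/7; Mateo (weight 1) → 2/7; Hugo (weight 1) → 2/7.
Alonso is living and takes 2/7.
Fernando is living and takes 1/7.
Mateo predeceased; the 2/7 allotted to Mateo's branch passes to Mateo's issue by representation.
Yago is the sole taker at this level and receives the full 2/7.
Hugo is living and takes 2/7.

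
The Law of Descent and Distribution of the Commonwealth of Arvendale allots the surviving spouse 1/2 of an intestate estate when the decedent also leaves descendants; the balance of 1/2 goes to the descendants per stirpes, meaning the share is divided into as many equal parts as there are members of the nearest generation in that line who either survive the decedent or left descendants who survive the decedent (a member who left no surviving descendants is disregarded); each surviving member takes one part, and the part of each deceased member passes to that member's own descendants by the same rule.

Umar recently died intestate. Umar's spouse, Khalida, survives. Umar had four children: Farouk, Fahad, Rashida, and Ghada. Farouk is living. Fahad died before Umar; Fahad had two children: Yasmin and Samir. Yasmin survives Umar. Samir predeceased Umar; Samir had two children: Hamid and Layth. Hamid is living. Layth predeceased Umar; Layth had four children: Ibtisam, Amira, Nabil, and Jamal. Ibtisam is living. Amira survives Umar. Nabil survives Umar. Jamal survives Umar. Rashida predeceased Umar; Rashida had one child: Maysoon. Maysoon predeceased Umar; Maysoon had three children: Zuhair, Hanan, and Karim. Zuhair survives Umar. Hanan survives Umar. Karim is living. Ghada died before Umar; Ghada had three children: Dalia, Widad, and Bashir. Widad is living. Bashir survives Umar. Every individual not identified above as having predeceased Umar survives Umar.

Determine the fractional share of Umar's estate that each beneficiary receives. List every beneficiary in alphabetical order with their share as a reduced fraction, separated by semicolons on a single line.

Amira 1/128; Bashir 1/24; Dalia 1/24; Farouk 1/8; Hamid 1/32; Hanan 1/24; Ibtisam 1/128; Jamal 1/128; Karim 1/24; Khalida 1/2; Nabil 1/128; Widad 1/24; Yasmin 1/16; Zuhair 1/24

Khalida, as surviving spouse, takes 1/2.
The remaining 1/2 passes to Umar's descendants per stirpes.
The 1/2 is divided into 4 equal shares of 1/8 among Farouk, Fahad, Rashida, Ghada.
Farouk is living and takes 1/8.
Fahad predeceased; the 1/8 allotted to Fahad's branch passes to Fahad's issue by representation.
The 1/8 is divided into 2 equal shares of 1/16 among Yasmin, Samir.
Yasmin is living and takes 1/16.
Samir predeceased; the 1/16 allotted to Samir's branch passes to Samir's issue by representation.
The 1/16 is divided into 2 equal shares of 1/32 among Hamid, Layth.
Hamid is living and takes 1/32.
Layth predeceased; the 1/32 allotted to Layth's branch passes to Layth's issue by representation.
The 1/32 is divided into 4 equal shares of 1/128 among Ibtisam, Amira, Nabil, Jamal.
Ibtisam is living and takes 1/128.
Amira is living and takes 1/128.
Nabil is living and takes 1/128.
Jamal is living and takes 1/128.
Rashida predeceased; the 1/8 allotted to Rashida's branch passes to Rashida's issue by representation.
Maysoon's line is the sole branch at this level, so the full 1/8 passes to Maysoon's issue by representation.
The 1/8 is divided into 3 equal shares of 1/24 among Zuhair, Hanan, Karim.
Zuhair is living and takes 1/24.
Hanan is living and takes 1/24.
Karim is living and takes 1/24.
Ghada predeceased; the 1/8 allotted to Ghada's branch passes to Ghada's issue by representation.
The 1/8 is divided into 3 equal shares of 1/24 among Dalia, Widad, Bashir.
Dalia is living and takes 1/24.
Widad is living and takes 1/24.
Bashir is living and takes 1/24.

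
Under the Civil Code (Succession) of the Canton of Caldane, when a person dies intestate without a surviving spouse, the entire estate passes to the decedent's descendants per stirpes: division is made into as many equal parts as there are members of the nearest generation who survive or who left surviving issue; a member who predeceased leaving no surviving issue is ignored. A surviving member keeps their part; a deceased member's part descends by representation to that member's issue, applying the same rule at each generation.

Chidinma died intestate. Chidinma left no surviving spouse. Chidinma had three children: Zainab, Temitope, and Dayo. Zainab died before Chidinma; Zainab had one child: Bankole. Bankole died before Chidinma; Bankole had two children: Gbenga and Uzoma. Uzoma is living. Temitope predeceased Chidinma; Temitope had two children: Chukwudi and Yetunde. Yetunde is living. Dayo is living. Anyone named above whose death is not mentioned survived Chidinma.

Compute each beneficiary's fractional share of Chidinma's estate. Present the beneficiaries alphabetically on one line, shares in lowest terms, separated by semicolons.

There is no surviving spouse, so the entire estate passes to Chidinma's descendants per stirpes.
The estate is divided into 3 equal shares of 1/3 among Zainab, Temitope, Dayo.
Zainab predeceased; the 1/3 allotted to Zainab's branch passes to Zainab's issue by representation.
Bankole's line is the sole branch at this level, so the full 1/3 passes to Bankole's issue by representation.
The 1/3 is divided into 2 equal shares of 1/6 among Gbenga, Uzoma.
Gbenga is living and takes 1/6.
Uzoma is living and takes 1/6.
Temitope predeceased; the 1/3 allotted to Temitope's branch passes to Temitope's issue by representation.
The 1/3 is divided into 2 equal shares of 1/6 among Chukwudi, Yetunde.
Chukwudi is living and takes 1/6.
Yetunde is living and takes 1/6.
Dayo is living and takes 1/3.

Chukwudi 1/6; Dayo 1/3; Gbenga 1/6; Uzoma 1/6; Yetunde 1/6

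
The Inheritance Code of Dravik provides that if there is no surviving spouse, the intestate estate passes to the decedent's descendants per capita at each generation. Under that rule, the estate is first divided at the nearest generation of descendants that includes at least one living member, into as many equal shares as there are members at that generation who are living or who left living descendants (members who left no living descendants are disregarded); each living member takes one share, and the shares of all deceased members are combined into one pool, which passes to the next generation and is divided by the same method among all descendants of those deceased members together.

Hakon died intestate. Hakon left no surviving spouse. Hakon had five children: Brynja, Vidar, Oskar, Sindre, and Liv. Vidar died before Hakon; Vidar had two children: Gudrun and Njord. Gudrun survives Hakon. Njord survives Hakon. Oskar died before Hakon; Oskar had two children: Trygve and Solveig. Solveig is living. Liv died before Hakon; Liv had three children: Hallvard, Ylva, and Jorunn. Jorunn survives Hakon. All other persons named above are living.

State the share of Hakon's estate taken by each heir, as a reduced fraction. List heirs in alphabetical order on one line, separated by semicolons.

There is no surviving spouse, so the entire estate passes to Hakon's descendants per capita at each generation.
At generation 1 (Brynja, Vidar, Oskar, Sindre, Liv) there are 5 shares of (1)/5 = 1/5 each.
Living: Brynja and Sindre — each takes 1/5.
Deceased: Vidar, Oskar, and Liv. Their combined 3/5 is pooled and carried to generation 2.
At generation 2 (Gudrun, Njord, Trygve, Solveig, Hallvard, Ylva, Jorunn) there are 7 shares of (3/5)/7 = 3/35 each.
Living: Gudrun, Njord, Trygve, Solveig, Hallvard, Ylva, and Jorunn — each takes 3/35.

Brynja 1/5; Gudrun 3/35; Hallvard 3/35; Jorunn 3/35; Njord 3/35; Sindre 1/5; Solveig 3/35; Trygve 3/35; Ylva 3/35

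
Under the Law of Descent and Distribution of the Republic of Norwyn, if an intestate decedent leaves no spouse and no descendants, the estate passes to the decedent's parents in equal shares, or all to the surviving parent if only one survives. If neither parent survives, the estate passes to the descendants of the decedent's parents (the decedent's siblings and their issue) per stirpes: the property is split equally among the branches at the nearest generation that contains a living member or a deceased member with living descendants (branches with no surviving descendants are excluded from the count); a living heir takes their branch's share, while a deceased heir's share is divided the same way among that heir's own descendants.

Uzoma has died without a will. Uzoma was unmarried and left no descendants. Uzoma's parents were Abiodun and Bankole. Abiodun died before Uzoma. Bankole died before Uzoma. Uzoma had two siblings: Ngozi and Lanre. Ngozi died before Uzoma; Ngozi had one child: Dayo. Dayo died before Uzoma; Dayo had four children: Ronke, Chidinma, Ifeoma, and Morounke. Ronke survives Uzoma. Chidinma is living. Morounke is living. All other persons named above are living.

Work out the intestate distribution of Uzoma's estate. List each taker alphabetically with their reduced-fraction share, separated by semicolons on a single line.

Chidinma 1/8; Ifeoma 1/8; Lanre 1/2; Morounke 1/8; Ronke 1/8

Neither parent survives and there are no descendants, so the estate passes to Uzoma's siblings and their issue per stirpes.
The estate is divided into 2 equal shares of 1/2 among Ngozi, Lanre.
Ngozi predeceased; the 1/2 allotted to Ngozi's branch passes to Ngozi's issue by representation.
Dayo's line is the sole branch at this level, so the full 1/2 passes to Dayo's issue by representation.
The 1/2 is divided into 4 equal shares of 1/8 among Ronke, Chidinma, Ifeoma, Morounke.
Ronke is living and takes 1/8.
Chidinma is living and takes 1/8.
Ifeoma is living and takes 1/8.
Morounke is living and takes 1/8.
Lanre is living and takes 1/2.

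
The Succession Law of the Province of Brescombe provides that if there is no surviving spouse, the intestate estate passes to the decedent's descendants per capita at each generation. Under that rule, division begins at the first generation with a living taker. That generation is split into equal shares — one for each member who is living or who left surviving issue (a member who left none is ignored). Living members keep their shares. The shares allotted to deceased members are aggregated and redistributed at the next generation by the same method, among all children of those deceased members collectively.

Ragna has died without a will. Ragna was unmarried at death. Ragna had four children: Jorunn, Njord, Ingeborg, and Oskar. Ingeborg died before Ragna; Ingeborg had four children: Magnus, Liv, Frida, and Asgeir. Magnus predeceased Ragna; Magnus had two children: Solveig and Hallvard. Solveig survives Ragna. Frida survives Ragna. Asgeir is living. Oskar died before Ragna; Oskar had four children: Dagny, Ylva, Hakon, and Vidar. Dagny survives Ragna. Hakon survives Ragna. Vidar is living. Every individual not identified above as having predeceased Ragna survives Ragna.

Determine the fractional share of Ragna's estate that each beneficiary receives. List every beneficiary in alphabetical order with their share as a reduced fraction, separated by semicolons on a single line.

There is no surviving spouse, so the entire estate passes to Ragna's descendants per capita at each generation.
At generation 1 (Jorunn, Njord, Ingeborg, Oskar) there are 4 shares of (1)/4 = 1/4 each.
Living: Jorunn and Njord — each takes 1/4.
Deceased: Ingeborg and Oskar. Their combined 1/2 is pooled and carried to generation 2.
At generation 2 (Magnus, Liv, Frida, Asgeir, Dagny, Ylva, Hakon, Vidar) there are 8 shares of (1/2)/8 = 1/16 each.
Living: Liv, Frida, Asgeir, Dagny, Ylva, Hakon, and Vidar — each takes 1/16.
Deceased: Magnus. That 1/16 share is carried to generation 3.
At generation 3 (Solveig, Hallvard) there are 2 shares of (1/16)/2 = 1/32 each.
Living: Solveig and Hallvard — each takes 1/32.

Asgeir 1/16; Dagny 1/16; Frida 1/16; Hakon 1/16; Hallvard 1/32; Jorunn 1/4; Liv 1/16; Njord 1/4; Solveig 1/32; Vidar 1/16; Ylva 1/16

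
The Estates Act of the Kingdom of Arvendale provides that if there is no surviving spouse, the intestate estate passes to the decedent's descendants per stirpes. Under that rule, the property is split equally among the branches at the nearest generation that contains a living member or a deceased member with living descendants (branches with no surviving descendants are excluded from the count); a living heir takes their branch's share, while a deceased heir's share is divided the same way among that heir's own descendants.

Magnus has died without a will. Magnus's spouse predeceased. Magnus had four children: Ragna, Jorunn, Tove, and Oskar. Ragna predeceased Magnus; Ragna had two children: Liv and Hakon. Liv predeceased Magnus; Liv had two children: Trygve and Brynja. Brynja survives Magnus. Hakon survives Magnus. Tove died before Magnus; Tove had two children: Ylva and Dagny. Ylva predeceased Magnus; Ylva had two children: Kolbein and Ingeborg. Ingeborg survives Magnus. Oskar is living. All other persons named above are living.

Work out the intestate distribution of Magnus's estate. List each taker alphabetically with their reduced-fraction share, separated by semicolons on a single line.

Brynja 1/16; Dagny 1/8; Hakon 1/8; Ingeborg 1/16; Jorunn 1/4; Kolbein 1/16; Oskar 1/4; Trygve 1/16

There is no surviving spouse, so the entire estate passes to Magnus's descendants per stirpes.
The estate is divided into 4 equal shares of 1/4 among Ragna, Jorunn, Tove, Oskar.
Ragna predeceased; the 1/4 allotted to Ragna's branch passes to Ragna's issue by representation.
The 1/4 is divided into 2 equal shares of 1/8 among Liv, Hakon.
Liv predeceased; the 1/8 allotted to Liv's branch passes to Liv's issue by representation.
The 1/8 is divided into 2 equal shares of 1/16 among Trygve, Brynja.
Trygve is living and takes 1/16.
Brynja is living and takes 1/16.
Hakon is living and takes 1/8.
Jorunn is living and takes 1/4.
Tove predeceased; the 1/4 allotted to Tove's branch passes to Tove's issue by representation.
The 1/4 is divided into 2 equal shares of 1/8 among Ylva, Dagny.
Ylva predeceased; the 1/8 allotted to Ylva's branch passes to Ylva's issue by representation.
The 1/8 is divided into 2 equal shares of 1/16 among Kolbein, Ingeborg.
Kolbein is living and takes 1/16.
Ingeborg is living and takes 1/16.
Dagny is living and takes 1/8.
Oskar is living and takes 1/4.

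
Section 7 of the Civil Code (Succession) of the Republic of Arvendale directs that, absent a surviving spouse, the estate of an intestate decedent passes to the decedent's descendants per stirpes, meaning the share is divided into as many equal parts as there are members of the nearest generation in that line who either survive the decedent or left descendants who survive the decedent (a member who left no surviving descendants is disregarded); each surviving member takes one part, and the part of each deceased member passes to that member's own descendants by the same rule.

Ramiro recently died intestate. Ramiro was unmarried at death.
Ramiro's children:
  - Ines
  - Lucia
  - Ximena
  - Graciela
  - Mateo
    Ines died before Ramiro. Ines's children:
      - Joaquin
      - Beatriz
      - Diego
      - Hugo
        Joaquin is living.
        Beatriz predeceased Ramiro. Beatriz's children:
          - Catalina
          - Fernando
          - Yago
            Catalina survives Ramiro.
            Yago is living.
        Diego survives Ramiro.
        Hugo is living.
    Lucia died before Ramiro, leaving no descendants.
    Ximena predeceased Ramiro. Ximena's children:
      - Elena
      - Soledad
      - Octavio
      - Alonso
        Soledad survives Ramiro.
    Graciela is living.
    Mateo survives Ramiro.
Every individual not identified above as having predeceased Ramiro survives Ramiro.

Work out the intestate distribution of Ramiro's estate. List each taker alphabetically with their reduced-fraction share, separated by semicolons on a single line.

There is no surviving spouse, so the entire estate passes to Ramiro's descendants per stirpes.
Lucia left no surviving issue, so that branch lapses and is disregarded.
The estate is divided into 4 equal shares of 1/4 among Ines, Ximena, Graciela, Mateo.
Ines predeceased; the 1/4 allotted to Ines's branch passes to Ines's issue by representation.
The 1/4 is divided into 4 equal shares of 1/16 among Joaquin, Beatriz, Diego, Hugo.
Joaquin is living and takes 1/16.
Beatriz predeceased; the 1/16 allotted to Beatriz's branch passes to Beatriz's issue by representation.
The 1/16 is divided into 3 equal shares of 1/48 among Catalina, Fernando, Yago.
Catalina is living and takes 1/48.
Fernando is living and takes 1/48.
Yago is living and takes 1/48.
Diego is living and takes 1/16.
Hugo is living and takes 1/16.
Ximena predeceased; the 1/4 allotted to Ximena's branch passes to Ximena's issue by representation.
The 1/4 is divided into 4 equal shares of 1/16 among Elena, Soledad, Octavio, Alonso.
Elena is living and takes 1/16.
Soledad is living and takes 1/16.
Octavio is living and takes 1/16.
Alonso is living and takes 1/16.
Graciela is living and takes 1/4.
Mateo is living and takes 1/4.

Alonso 1/16; Catalina 1/48; Diego 1/16; Elena 1/16; Fernando 1/48; Graciela 1/4; Hugo 1/16; Joaquin 1/16; Mateo 1/4; Octavio 1/16; Soledad 1/16; Yago 1/48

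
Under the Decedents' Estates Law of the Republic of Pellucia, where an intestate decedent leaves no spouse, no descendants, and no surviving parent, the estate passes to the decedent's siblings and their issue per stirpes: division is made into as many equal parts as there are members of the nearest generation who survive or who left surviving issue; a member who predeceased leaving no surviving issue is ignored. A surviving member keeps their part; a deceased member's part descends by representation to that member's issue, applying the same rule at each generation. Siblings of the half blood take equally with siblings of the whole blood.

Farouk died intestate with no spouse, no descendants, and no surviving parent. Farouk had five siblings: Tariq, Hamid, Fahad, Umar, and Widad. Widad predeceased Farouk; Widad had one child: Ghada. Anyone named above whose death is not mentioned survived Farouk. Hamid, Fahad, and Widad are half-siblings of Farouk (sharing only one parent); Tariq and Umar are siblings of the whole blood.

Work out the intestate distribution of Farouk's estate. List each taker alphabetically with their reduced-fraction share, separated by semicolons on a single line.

No spouse, descendants, or parent survives, so the estate passes to Farouk's siblings per stirpes.
Half-blood and whole-blood siblings take equally under the stated rule.
The estate is divided into 5 equal shares of 1/5 among Tariq, Hamid, Fahad, Umar, Widad.
Tariq is living and takes 1/5.
Hamid is living and takes 1/5.
Fahad is living and takes 1/5.
Umar is living and takes 1/5.
Widad predeceased; the 1/5 allotted to Widad's branch passes to Widad's issue by representation.
Ghada is the sole taker at this level and receives the full 1/5.

Fahad 1/5; Ghada 1/5; Hamid 1/5; Tariq 1/5; Umar 1/5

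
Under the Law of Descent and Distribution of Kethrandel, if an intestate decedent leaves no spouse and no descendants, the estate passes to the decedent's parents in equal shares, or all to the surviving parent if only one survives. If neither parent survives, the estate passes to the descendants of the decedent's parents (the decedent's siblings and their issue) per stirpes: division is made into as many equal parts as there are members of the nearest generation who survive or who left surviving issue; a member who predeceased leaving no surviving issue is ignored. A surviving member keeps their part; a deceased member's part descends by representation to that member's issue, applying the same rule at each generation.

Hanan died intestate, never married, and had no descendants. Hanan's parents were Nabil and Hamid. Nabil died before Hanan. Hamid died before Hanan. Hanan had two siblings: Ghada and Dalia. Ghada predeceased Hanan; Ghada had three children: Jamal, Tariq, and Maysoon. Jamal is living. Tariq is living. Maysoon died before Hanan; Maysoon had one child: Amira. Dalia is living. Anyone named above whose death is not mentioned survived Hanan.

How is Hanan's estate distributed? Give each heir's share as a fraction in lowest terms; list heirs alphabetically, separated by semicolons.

Neither parent survives and there are no descendants, so the estate passes to Hanan's siblings and their issue per stirpes.
The estate is divided into 2 equal shares of 1/2 among Ghada, Dalia.
Ghada predeceased; the 1/2 allotted to Ghada's branch passes to Ghada's issue by representation.
The 1/2 is divided into 3 equal shares of 1/6 among Jamal, Tariq, Maysoon.
Jamal is living and takes 1/6.
Tariq is living and takes 1/6.
Maysoon predeceased; the 1/6 allotted to Maysoon's branch passes to Maysoon's issue by representation.
Amira is the sole taker at this level and receives the full 1/6.
Dalia is living and takes 1/2.

Amira 1/6; Dalia 1/2; Jamal 1/6; Tariq 1/6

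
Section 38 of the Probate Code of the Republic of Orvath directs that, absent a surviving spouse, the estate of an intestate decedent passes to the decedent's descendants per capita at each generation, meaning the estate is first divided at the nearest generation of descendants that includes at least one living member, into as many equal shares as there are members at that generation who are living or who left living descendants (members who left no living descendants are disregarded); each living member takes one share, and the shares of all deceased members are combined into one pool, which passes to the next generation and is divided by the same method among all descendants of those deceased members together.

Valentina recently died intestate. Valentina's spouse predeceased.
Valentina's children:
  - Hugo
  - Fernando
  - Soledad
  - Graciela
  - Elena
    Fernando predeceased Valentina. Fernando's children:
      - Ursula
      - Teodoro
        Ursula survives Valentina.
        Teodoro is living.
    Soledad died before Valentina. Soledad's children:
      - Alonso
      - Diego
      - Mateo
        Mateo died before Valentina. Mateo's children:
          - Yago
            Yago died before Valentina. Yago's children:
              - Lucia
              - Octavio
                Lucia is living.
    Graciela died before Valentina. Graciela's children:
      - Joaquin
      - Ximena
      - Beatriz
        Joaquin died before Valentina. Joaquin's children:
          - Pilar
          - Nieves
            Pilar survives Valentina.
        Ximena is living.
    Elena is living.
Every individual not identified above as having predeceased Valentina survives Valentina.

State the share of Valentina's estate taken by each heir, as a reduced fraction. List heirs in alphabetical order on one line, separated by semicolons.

There is no surviving spouse, so the entire estate passes to Valentina's descendants per capita at each generation.
At generation 1 (Hugo, Fernando, Soledad, Graciela, Elena) there are 5 shares of (1)/5 = 1/5 each.
Living: Hugo and Elena — each takes 1/5.
Deceased: Fernando, Soledad, and Graciela. Their combined 3/5 is pooled and carried to generation 2.
At generation 2 (Ursula, Teodoro, Alonso, Diego, Mateo, Joaquin, Ximena, Beatriz) there are 8 shares of (3/5)/8 = 3/40 each.
Living: Ursula, Teodoro, Alonso, Diego, Ximena, and Beatriz — each takes 3/40.
Deceased: Mateo and Joaquin. Their combined 3/20 is pooled and carried to generation 3.
At generation 3 (Yago, Pilar, Nieves) there are 3 shares of (3/20)/3 = 1/20 each.
Living: Pilar and Nieves — each takes 1/20.
Deceased: Yago. That 1/20 share is carried to generation 4.
At generation 4 (Lucia, Octavio) there are 2 shares of (1/20)/2 = 1/40 each.
Living: Lucia and Octavio — each takes 1/40.

Alonso 3/40; Beatriz 3/40; Diego 3/40; Elena 1/5; Hugo 1/5; Lucia 1/40; Nieves 1/20; Octavio 1/40; Pilar 1/20; Teodoro 3/40; Ursula 3/40; Ximena 3/40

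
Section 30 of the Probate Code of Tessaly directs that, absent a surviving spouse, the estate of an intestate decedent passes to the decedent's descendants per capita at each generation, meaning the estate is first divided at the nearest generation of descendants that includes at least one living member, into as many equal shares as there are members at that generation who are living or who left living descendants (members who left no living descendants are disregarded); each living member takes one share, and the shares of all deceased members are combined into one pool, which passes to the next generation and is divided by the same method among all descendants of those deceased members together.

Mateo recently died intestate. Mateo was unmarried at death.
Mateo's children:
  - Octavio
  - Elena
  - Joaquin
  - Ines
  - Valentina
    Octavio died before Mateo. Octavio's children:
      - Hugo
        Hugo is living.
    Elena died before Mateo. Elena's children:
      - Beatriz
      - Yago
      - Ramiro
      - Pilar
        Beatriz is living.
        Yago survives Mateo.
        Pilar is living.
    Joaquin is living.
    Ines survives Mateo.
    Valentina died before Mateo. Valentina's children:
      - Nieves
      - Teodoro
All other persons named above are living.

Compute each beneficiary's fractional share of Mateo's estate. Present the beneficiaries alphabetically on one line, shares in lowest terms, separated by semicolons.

Beatriz 3/35; Hugo 3/35; Ines 1/5; Joaquin 1/5; Nieves 3/35; Pilar 3/35; Ramiro 3/35; Teodoro 3/35; Yago 3/35

There is no surviving spouse, so the entire estate passes to Mateo's descendants per capita at each generation.
At generation 1 (Octavio, Elena, Joaquin, Ines, Valentina) there are 5 shares of (1)/5 = 1/5 each.
Living: Joaquin and Ines — each takes 1/5.
Deceased: Octavio, Elena, and Valentina. Their combined 3/5 is pooled and carried to generation 2.
At generation 2 (Hugo, Beatriz, Yago, Ramiro, Pilar, Nieves, Teodoro) there are 7 shares of (3/5)/7 = 3/35 each.
Living: Hugo, Beatriz, Yago, Ramiro, Pilar, Nieves, and Teodoro — each takes 3/35.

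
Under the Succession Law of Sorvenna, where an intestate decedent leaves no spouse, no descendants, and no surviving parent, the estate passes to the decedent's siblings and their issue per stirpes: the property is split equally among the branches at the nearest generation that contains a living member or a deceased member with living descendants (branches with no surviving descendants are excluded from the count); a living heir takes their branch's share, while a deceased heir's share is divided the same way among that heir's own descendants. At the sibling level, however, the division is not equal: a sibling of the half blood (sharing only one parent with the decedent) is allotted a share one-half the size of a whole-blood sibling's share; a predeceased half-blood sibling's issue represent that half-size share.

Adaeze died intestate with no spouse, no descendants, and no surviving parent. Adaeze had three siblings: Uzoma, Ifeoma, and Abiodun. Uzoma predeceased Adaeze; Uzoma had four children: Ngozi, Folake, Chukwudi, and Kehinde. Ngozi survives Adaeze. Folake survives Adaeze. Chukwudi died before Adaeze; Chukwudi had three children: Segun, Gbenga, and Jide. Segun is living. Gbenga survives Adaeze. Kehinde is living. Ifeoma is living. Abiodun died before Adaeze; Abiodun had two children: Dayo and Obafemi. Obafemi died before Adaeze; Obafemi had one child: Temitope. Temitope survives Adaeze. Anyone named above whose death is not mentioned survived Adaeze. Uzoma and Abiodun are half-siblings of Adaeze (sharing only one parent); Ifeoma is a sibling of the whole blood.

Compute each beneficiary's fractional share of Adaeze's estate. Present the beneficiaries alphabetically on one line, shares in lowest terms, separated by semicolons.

Dayo 1/8; Folake 1/16; Gbenga 1/48; Ifeoma 1/2; Jide 1/48; Kehinde 1/16; Ngozi 1/16; Segun 1/48; Temitope 1/8

No spouse, descendants, or parent survives, so the estate passes to Adaeze's siblings per stirpes.
Half-blood siblings count for one-half the weight of whole-blood siblings at the initial division.
Dividing 1 in proportion to weights (total weight 2): Uzoma (weight 1/2) → 1/4; Ifeoma (weight 1) → 1/2; Abiodun (weight 1/2) → 1/4.
Uzoma predeceased; the 1/4 allotted to Uzoma's branch passes to Uzoma's issue by representation.
The 1/4 is divided into 4 equal shares of 1/16 among Ngozi, Folake, Chukwudi, Kehinde.
Ngozi is living and takes 1/16.
Folake is living and takes 1/16.
Chukwudi predeceased; the 1/16 allotted to Chukwudi's branch passes to Chukwudi's issue by representation.
The 1/16 is divided into 3 equal shares of 1/48 among Segun, Gbenga, Jide.
Segun is living and takes 1/48.
Gbenga is living and takes 1/48.
Jide is living and takes 1/48.
Kehinde is living and takes 1/16.
Ifeoma is living and takes 1/2.
Abiodun predeceased; the 1/4 allotted to Abiodun's branch passes to Abiodun's issue by representation.
The 1/4 is divided into 2 equal shares of 1/8 among Dayo, Obafemi.
Dayo is living and takes 1/8.
Obafemi predeceased; the 1/8 allotted to Obafemi's branch passes to Obafemi's issue by representation.
Temitope is the sole taker at this level and receives the full 1/8.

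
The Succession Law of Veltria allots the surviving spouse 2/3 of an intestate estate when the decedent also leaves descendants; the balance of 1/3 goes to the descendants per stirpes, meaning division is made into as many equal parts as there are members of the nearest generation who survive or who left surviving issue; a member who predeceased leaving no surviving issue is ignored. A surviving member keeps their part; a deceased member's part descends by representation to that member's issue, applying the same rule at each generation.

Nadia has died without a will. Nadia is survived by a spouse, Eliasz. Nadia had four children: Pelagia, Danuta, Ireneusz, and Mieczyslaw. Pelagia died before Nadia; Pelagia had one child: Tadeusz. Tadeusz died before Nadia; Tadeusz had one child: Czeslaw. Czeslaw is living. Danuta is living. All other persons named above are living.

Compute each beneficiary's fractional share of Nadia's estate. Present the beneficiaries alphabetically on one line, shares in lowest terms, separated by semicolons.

Czeslaw 1/12; Danuta 1/12; Eliasz 2/3; Ireneusz 1/12; Mieczyslaw 1/12

Eliasz, as surviving spouse, takes 2/3.
The remaining 1/3 passes to Nadia's descendants per stirpes.
The 1/3 is divided into 4 equal shares of 1/12 among Pelagia, Danuta, Ireneusz, Mieczyslaw.
Pelagia predeceased; the 1/12 allotted to Pelagia's branch passes to Pelagia's issue by representation.
Tadeusz's line is the sole branch at this level, so the full 1/12 passes to Tadeusz's issue by representation.
Czeslaw is the sole taker at this level and receives the full 1/12.
Danuta is living and takes 1/12.
Ireneusz is living and takes 1/12.
Mieczyslaw is living and takes 1/12.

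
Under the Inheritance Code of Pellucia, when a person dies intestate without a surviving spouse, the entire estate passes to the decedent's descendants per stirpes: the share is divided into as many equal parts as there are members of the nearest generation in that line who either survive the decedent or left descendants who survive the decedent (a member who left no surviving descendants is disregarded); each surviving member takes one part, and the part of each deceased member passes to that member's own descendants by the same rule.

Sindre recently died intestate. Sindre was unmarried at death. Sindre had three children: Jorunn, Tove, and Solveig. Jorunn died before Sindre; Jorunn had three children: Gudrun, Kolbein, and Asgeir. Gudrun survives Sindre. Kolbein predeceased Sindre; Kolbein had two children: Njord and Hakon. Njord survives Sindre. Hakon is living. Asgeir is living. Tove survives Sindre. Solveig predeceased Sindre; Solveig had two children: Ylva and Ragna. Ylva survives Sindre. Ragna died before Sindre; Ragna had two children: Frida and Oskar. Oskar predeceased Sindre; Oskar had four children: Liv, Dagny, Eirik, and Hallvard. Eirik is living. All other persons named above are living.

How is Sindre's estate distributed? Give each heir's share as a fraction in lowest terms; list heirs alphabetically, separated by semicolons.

There is no surviving spouse, so the entire estate passes to Sindre's descendants per stirpes.
The estate is divided into 3 equal shares of 1/3 among Jorunn, Tove, Solveig.
Jorunn predeceased; the 1/3 allotted to Jorunn's branch passes to Jorunn's issue by representation.
The 1/3 is divided into 3 equal shares of 1/9 among Gudrun, Kolbein, Asgeir.
Gudrun is living and takes 1/9.
Kolbein predeceased; the 1/9 allotted to Kolbein's branch passes to Kolbein's issue by representation.
The 1/9 is divided into 2 equal shares of 1/18 among Njord, Hakon.
Njord is living and takes 1/18.
Hakon is living and takes 1/18.
Asgeir is living and takes 1/9.
Tove is living and takes 1/3.
Solveig predeceased; the 1/3 allotted to Solveig's branch passes to Solveig's issue by representation.
The 1/3 is divided into 2 equal shares of 1/6 among Ylva, Ragna.
Ylva is living and takes 1/6.
Ragna predeceased; the 1/6 allotted to Ragna's branch passes to Ragna's issue by representation.
The 1/6 is divided into 2 equal shares of 1/12 among Frida, Oskar.
Frida is living and takes 1/12.
Oskar predeceased; the 1/12 allotted to Oskar's branch passes to Oskar's issue by representation.
The 1/12 is divided into 4 equal shares of 1/48 among Liv, Dagny, Eirik, Hallvard.
Liv is living and takes 1/48.
Dagny is living and takes 1/48.
Eirik is living and takes 1/48.
Hallvard is living and takes 1/48.

Asgeir 1/9; Dagny 1/48; Eirik 1/48; Frida 1/12; Gudrun 1/9; Hakon 1/18; Hallvard 1/48; Liv 1/48; Njord 1/18; Tove 1/3; Ylva 1/6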